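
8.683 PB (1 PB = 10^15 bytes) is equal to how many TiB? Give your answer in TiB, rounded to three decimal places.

8.683 PB × 1,000,000,000,000,000 bytes/PB = 8,683,000,000,000,000 bytes
1 TiB = 1,099,511,627,776 bytes
8,683,000,000,000,000 / 1,099,511,627,776 = 7,897.142 TiB

7,897.142 TiB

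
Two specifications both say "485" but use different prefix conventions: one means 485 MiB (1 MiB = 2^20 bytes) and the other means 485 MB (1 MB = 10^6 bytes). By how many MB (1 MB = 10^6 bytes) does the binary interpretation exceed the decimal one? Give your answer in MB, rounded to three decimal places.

23.559 MB

485 MiB = 485 × 1,048,576 = 508,559,360 bytes
485 MB = 485 × 1,000,000 = 485,000,000 bytes
difference = 23,559,360 bytes
23,559,360 / 1,000,000 = 23.559 MB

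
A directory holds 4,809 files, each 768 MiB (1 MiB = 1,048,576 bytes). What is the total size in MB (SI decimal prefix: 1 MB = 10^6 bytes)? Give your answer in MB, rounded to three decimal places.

3,872,718.324 MB

Total = 4,809 × 768 MiB = 3,693,312 MiB
= 3,693,312 × 1,048,576 bytes = 3,872,718,323,712 bytes
1 MB = 1,000,000 bytes
3,872,718,323,712 / 1,000,000 = 3,872,718.324 MB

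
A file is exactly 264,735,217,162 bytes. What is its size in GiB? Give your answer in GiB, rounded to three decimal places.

246.554 GiB

264,735,217,162 bytes given.
1 GiB = 1,073,741,824 bytes
264,735,217,162 / 1,073,741,824 = 246.554 GiB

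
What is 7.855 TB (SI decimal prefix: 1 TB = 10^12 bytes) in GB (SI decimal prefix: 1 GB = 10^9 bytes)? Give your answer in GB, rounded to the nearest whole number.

7.855 TB × 1,000,000,000,000 bytes/TB = 7,855,000,000,000 bytes
1 GB = 1,000,000,000 bytes
7,855,000,000,000 / 1,000,000,000 = 7,855 GB

7,855 GB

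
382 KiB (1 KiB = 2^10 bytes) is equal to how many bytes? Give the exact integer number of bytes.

391,168 bytes

382 × 1,024 = 391,168 bytes  (1 KiB = 2^10 bytes)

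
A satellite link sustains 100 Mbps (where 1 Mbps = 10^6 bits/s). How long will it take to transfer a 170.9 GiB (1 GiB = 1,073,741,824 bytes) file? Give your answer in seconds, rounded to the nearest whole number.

170.9 GiB = 183,502,477,721.6 bytes = 1,468,019,821,772.8 bits
100 Mbps = 100,000,000 bits/s
time = 1,468,019,821,772.8 / 100,000,000 = 14,680 s

14,680 seconds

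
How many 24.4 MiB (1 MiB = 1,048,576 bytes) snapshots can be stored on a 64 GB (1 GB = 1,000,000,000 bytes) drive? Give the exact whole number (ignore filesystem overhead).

2,501

Capacity: 64 GB = 64,000,000,000 bytes
Per item: 24.4 MiB = 25,585,254.4 bytes
⌊64,000,000,000 / 25,585,254.4⌋ = 2,501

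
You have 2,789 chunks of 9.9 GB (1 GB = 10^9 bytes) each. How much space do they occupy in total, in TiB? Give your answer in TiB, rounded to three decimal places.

Total = 2,789 × 9.9 GB = 27611.1 GB
= 27611.1 × 1,000,000,000 bytes = 27,611,100,000,000 bytes
1 TiB = 1,099,511,627,776 bytes
27,611,100,000,000 / 1,099,511,627,776 = 25.112 TiB

25.112 TiB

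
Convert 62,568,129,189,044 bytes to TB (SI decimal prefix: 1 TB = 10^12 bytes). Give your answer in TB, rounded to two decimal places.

62,568,129,189,044 bytes given.
1 TB = 10^12 bytes = 1,000,000,000,000 bytes
62,568,129,189,044 / 1,000,000,000,000 = 62.57 TB

62.57 TB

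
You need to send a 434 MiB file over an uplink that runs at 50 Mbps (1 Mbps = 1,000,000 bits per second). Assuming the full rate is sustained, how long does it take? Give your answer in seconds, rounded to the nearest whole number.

73 seconds

434 MiB = 455,081,984 bytes = 3,640,655,872 bits
50 Mbps = 50,000,000 bits/s
time = 3,640,655,872 / 50,000,000 = 73 s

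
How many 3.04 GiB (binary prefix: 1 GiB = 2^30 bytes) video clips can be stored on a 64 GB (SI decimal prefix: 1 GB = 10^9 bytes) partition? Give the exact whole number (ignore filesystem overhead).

Capacity: 64 GB = 64,000,000,000 bytes
Per item: 3.04 GiB = 3,264,175,144.96 bytes
⌊64,000,000,000 / 3,264,175,144.96⌋ = 19

19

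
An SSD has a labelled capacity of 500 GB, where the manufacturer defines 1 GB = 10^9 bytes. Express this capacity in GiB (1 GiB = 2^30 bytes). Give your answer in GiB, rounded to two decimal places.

465.66 GiB

500 GB × 1,000,000,000 bytes/GB = 500,000,000,000 bytes
1 GiB = 2^30 bytes = 1,073,741,824 bytes
500,000,000,000 / 1,073,741,824 = 465.66 GiB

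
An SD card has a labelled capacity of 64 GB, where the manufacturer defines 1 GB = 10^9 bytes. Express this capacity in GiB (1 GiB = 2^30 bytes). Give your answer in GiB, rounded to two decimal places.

64 GB = 64 × 10^9 bytes = 64,000,000,000 bytes
1 GiB = 1,073,741,824 bytes
64,000,000,000 / 1,073,741,824 = 59.60 GiB

59.60 GiB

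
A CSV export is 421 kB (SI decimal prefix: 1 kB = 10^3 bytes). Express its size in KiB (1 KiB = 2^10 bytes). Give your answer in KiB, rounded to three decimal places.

421 kB × 1,000 bytes/kB = 421,000 bytes
1 KiB = 2^10 bytes = 1,024 bytes
421,000 / 1,024 = 411.133 KiB

411.133 KiB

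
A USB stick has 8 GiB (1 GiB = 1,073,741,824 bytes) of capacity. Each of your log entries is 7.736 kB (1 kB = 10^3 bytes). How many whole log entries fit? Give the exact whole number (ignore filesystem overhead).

Capacity: 8 GiB = 8,589,934,592 bytes
Per item: 7.736 kB = 7,736 bytes
⌊8,589,934,592 / 7,736⌋ = 1,110,384

1,110,384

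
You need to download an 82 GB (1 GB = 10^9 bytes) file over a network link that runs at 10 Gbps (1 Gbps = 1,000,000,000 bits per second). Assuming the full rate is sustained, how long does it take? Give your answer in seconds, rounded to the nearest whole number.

66 seconds

82 GB = 82,000,000,000 bytes = 656,000,000,000 bits
10 Gbps = 10,000,000,000 bits/s
time = 656,000,000,000 / 10,000,000,000 = 66 s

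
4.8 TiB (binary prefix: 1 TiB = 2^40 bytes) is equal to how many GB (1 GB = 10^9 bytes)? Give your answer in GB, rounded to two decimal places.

4.8 TiB = 4.8 × 2^40 bytes = 5,277,655,813,324.8 bytes
1 GB = 1,000,000,000 bytes
5,277,655,813,324.8 / 1,000,000,000 = 5,277.66 GB

5,277.66 GB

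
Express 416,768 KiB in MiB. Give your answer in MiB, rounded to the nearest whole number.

416,768 KiB = 416,768 × 2^10 bytes = 426,770,432 bytes
1 MiB = 1,048,576 bytes
426,770,432 / 1,048,576 = 407 MiB

407 MiB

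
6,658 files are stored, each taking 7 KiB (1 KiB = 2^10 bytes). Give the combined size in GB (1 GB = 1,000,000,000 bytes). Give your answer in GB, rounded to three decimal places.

0.048 GB

Total = 6,658 × 7 KiB = 46,606 KiB
= 46,606 × 1,024 bytes = 47,724,544 bytes
1 GB = 1,000,000,000 bytes
47,724,544 / 1,000,000,000 = 0.048 GB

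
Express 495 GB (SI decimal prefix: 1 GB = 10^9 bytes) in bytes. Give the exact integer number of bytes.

495,000,000,000 bytes

495 × 1,000,000,000 = 495,000,000,000 bytes  (1 GB = 10^9 bytes)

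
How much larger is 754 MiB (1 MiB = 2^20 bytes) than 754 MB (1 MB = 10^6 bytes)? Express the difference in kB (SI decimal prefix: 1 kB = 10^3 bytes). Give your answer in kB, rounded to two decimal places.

754 MiB = 754 × 1,048,576 = 790,626,304 bytes
754 MB = 754 × 1,000,000 = 754,000,000 bytes
difference = 36,626,304 bytes
36,626,304 / 1,000 = 36,626.30 kB

36,626.30 kB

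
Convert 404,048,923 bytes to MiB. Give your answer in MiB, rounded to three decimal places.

385.331 MiB

404,048,923 bytes given.
1 MiB = 2^20 bytes = 1,048,576 bytes
404,048,923 / 1,048,576 = 385.331 MiB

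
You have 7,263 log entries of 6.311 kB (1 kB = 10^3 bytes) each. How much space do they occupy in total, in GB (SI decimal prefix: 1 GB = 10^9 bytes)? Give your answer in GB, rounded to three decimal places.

Total = 7,263 × 6.311 kB = 45836.793 kB
= 45836.793 × 1,000 bytes = 45,836,793 bytes
1 GB = 1,000,000,000 bytes
45,836,793 / 1,000,000,000 = 0.046 GB

0.046 GB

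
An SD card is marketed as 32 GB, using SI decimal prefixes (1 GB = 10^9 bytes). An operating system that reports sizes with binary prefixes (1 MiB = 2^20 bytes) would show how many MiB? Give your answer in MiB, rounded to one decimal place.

30,517.6 MiB

32 GB × 1,000,000,000 bytes/GB = 32,000,000,000 bytes
1 MiB = 2^20 bytes = 1,048,576 bytes
32,000,000,000 / 1,048,576 = 30,517.6 MiB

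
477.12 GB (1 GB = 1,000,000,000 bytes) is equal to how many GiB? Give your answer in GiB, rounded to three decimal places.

444.353 GiB

477.12 GB = 477.12 × 10^9 bytes = 477,120,000,000 bytes
1 GiB = 1,073,741,824 bytes
477,120,000,000 / 1,073,741,824 = 444.353 GiB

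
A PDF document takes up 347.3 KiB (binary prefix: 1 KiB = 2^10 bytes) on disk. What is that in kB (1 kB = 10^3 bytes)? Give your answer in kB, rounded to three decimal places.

355.635 kB

347.3 KiB × 1,024 bytes/KiB = 355,635.2 bytes
1 kB = 10^3 bytes = 1,000 bytes
355,635.2 / 1,000 = 355.635 kB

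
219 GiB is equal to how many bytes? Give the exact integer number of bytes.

235,149,459,456 bytes

219 × 1,073,741,824 = 235,149,459,456 bytes  (1 GiB = 2^30 bytes)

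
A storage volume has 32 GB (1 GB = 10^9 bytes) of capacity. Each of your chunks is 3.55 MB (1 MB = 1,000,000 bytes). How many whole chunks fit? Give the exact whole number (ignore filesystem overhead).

9,014

Capacity: 32 GB = 32,000,000,000 bytes
Per item: 3.55 MB = 3,550,000 bytes
⌊32,000,000,000 / 3,550,000⌋ = 9,014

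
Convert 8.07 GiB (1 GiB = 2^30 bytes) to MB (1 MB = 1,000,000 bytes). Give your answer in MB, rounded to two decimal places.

8,665.10 MB

8.07 GiB × 1,073,741,824 bytes/GiB = 8,665,096,519.68 bytes
1 MB = 10^6 bytes = 1,000,000 bytes
8,665,096,519.68 / 1,000,000 = 8,665.10 MB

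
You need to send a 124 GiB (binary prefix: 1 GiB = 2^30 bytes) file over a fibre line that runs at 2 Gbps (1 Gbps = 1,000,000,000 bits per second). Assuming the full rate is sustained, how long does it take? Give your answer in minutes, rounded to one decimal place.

8.9 minutes

124 GiB = 133,143,986,176 bytes = 1,065,151,889,408 bits
2 Gbps = 2,000,000,000 bits/s
time = 1,065,151,889,408 / 2,000,000,000 = 532.58 s
532.58 s / 60 = 8.9 minutes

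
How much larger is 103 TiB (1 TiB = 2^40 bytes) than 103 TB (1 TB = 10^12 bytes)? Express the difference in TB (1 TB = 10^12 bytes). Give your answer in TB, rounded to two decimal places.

103 TiB = 103 × 1,099,511,627,776 = 113,249,697,660,928 bytes
103 TB = 103 × 1,000,000,000,000 = 103,000,000,000,000 bytes
difference = 10,249,697,660,928 bytes
10,249,697,660,928 / 1,000,000,000,000 = 10.25 TB

10.25 TB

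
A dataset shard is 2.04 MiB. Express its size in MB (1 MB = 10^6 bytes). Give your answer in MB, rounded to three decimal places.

2.139 MB

2.04 MiB × 1,048,576 bytes/MiB = 2,139,095.04 bytes
1 MB = 1,000,000 bytes
2,139,095.04 / 1,000,000 = 2.139 MB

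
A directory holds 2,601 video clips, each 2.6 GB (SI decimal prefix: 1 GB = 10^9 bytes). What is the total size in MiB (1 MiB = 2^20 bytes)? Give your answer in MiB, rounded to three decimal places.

6,449,317.932 MiB

Total = 2,601 × 2.6 GB = 6762.6 GB
= 6762.6 × 1,000,000,000 bytes = 6,762,600,000,000 bytes
1 MiB = 1,048,576 bytes
6,762,600,000,000 / 1,048,576 = 6,449,317.932 MiB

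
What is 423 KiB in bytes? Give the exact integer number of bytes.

433,152 bytes

423 × 1,024 = 433,152 bytes  (1 KiB = 2^10 bytes)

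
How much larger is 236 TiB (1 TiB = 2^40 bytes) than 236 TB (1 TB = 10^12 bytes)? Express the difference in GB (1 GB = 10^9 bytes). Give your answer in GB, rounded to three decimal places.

23,484.744 GB

236 TiB = 236 × 1,099,511,627,776 = 259,484,744,155,136 bytes
236 TB = 236 × 1,000,000,000,000 = 236,000,000,000,000 bytes
difference = 23,484,744,155,136 bytes
23,484,744,155,136 / 1,000,000,000 = 23,484.744 GB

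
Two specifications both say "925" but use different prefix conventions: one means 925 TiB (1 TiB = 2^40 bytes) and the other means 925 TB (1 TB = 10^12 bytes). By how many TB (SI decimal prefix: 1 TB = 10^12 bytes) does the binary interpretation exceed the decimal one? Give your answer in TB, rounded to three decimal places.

92.048 TB

925 TiB = 925 × 1,099,511,627,776 = 1,017,048,255,692,800 bytes
925 TB = 925 × 1,000,000,000,000 = 925,000,000,000,000 bytes
difference = 92,048,255,692,800 bytes
92,048,255,692,800 / 1,000,000,000,000 = 92.048 TB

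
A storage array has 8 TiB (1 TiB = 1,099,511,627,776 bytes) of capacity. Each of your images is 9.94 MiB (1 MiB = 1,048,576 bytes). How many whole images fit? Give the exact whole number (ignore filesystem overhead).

843,924

Capacity: 8 TiB = 8,796,093,022,208 bytes
Per item: 9.94 MiB = 10,422,845.44 bytes
⌊8,796,093,022,208 / 10,422,845.44⌋ = 843,924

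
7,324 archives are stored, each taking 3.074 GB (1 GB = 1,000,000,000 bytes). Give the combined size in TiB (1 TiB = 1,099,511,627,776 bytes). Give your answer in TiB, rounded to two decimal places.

20.48 TiB

Total = 7,324 × 3.074 GB = 22513.976 GB
= 22513.976 × 1,000,000,000 bytes = 22,513,976,000,000 bytes
1 TiB = 1,099,511,627,776 bytes
22,513,976,000,000 / 1,099,511,627,776 = 20.48 TiB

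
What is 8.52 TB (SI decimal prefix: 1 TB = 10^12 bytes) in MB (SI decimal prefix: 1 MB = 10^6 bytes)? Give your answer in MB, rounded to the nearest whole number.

8,520,000 MB

8.52 TB × 1,000,000,000,000 bytes/TB = 8,520,000,000,000 bytes
1 MB = 10^6 bytes = 1,000,000 bytes
8,520,000,000,000 / 1,000,000 = 8,520,000 MB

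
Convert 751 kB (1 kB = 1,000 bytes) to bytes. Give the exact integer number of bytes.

751 × 1,000 = 751,000 bytes

751,000 bytes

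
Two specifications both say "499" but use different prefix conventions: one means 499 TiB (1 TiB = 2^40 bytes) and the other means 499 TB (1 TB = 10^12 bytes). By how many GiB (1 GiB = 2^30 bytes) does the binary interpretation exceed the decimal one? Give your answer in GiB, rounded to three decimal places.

499 TiB = 499 × 1,099,511,627,776 = 548,656,302,260,224 bytes
499 TB = 499 × 1,000,000,000,000 = 499,000,000,000,000 bytes
difference = 49,656,302,260,224 bytes
49,656,302,260,224 / 1,073,741,824 = 46,246.035 GiB

46,246.035 GiB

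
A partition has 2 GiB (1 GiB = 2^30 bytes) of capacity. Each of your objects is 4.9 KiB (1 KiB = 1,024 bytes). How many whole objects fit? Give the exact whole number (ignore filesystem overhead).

Capacity: 2 GiB = 2,147,483,648 bytes
Per item: 4.9 KiB = 5,017.6 bytes
⌊2,147,483,648 / 5,017.6⌋ = 427,990

427,990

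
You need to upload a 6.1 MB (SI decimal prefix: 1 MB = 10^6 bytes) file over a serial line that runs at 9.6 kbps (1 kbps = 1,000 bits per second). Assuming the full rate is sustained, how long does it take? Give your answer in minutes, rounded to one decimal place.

84.7 minutes

6.1 MB = 6,100,000 bytes = 48,800,000 bits
9.6 kbps = 9,600 bits/s
time = 48,800,000 / 9,600 = 5,083.33 s
5,083.33 s / 60 = 84.7 minutes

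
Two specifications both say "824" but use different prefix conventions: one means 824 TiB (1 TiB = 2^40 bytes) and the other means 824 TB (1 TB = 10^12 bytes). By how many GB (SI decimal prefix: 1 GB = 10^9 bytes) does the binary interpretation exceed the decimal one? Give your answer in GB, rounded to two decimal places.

824 TiB = 824 × 1,099,511,627,776 = 905,997,581,287,424 bytes
824 TB = 824 × 1,000,000,000,000 = 824,000,000,000,000 bytes
difference = 81,997,581,287,424 bytes
81,997,581,287,424 / 1,000,000,000 = 81,997.58 GB

81,997.58 GB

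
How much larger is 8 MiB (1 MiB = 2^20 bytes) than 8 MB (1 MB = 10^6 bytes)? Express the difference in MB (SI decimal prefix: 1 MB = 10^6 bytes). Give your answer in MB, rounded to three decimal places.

0.389 MB

8 MiB = 8 × 1,048,576 = 8,388,608 bytes
8 MB = 8 × 1,000,000 = 8,000,000 bytes
difference = 388,608 bytes
388,608 / 1,000,000 = 0.389 MB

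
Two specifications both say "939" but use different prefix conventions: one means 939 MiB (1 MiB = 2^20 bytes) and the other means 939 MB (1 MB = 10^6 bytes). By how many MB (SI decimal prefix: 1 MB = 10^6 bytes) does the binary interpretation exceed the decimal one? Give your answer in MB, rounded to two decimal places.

45.61 MB

939 MiB = 939 × 1,048,576 = 984,612,864 bytes
939 MB = 939 × 1,000,000 = 939,000,000 bytes
difference = 45,612,864 bytes
45,612,864 / 1,000,000 = 45.61 MB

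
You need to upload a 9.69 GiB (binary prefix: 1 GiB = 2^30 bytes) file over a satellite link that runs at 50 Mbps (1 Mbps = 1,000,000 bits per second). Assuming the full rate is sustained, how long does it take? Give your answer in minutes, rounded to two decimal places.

27.75 minutes

9.69 GiB = 10,404,558,274.56 bytes = 83,236,466,196.48 bits
50 Mbps = 50,000,000 bits/s
time = 83,236,466,196.48 / 50,000,000 = 1,664.729 s
1,664.729 s / 60 = 27.75 minutes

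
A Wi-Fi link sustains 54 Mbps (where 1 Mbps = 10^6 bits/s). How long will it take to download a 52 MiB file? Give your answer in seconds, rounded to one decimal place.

52 MiB = 54,525,952 bytes = 436,207,616 bits
54 Mbps = 54,000,000 bits/s
time = 436,207,616 / 54,000,000 = 8.1 s

8.1 seconds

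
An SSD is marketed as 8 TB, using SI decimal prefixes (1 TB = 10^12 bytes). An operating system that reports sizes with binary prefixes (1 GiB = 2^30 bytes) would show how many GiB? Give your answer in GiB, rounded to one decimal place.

8 TB × 1,000,000,000,000 bytes/TB = 8,000,000,000,000 bytes
1 GiB = 2^30 bytes = 1,073,741,824 bytes
8,000,000,000,000 / 1,073,741,824 = 7,450.6 GiB

7,450.6 GiB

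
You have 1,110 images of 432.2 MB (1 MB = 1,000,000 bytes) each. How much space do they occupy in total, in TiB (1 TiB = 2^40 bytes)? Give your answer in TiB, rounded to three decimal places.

0.436 TiB

Total = 1,110 × 432.2 MB = 479,742 MB
= 479,742 × 1,000,000 bytes = 479,742,000,000 bytes
1 TiB = 1,099,511,627,776 bytes
479,742,000,000 / 1,099,511,627,776 = 0.436 TiB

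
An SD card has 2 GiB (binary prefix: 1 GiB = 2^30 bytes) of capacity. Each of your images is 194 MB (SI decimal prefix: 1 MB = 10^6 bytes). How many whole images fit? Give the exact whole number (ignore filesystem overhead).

11

Capacity: 2 GiB = 2,147,483,648 bytes
Per item: 194 MB = 194,000,000 bytes
⌊2,147,483,648 / 194,000,000⌋ = 11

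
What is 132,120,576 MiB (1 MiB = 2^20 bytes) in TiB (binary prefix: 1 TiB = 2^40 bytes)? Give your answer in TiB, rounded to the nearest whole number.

126 TiB

132,120,576 MiB = 132,120,576 × 2^20 bytes = 138,538,465,099,776 bytes
1 TiB = 2^40 bytes = 1,099,511,627,776 bytes
138,538,465,099,776 / 1,099,511,627,776 = 126 TiB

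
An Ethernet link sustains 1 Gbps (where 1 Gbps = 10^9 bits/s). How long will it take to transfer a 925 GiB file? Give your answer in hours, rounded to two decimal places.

2.21 hours

925 GiB = 993,211,187,200 bytes = 7,945,689,497,600 bits
1 Gbps = 1,000,000,000 bits/s
time = 7,945,689,497,600 / 1,000,000,000 = 7,945.6895 s
7,945.6895 s / 3600 = 2.21 hours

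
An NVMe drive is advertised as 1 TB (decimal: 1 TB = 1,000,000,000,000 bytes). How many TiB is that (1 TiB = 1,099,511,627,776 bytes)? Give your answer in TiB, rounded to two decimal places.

1 TB × 1,000,000,000,000 bytes/TB = 1,000,000,000,000 bytes
1 TiB = 1,099,511,627,776 bytes
1,000,000,000,000 / 1,099,511,627,776 = 0.91 TiB

0.91 TiB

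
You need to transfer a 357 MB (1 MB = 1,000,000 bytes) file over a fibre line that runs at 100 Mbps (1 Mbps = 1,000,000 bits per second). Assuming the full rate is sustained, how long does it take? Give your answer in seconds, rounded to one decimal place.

28.6 seconds

357 MB = 357,000,000 bytes = 2,856,000,000 bits
100 Mbps = 100,000,000 bits/s
time = 2,856,000,000 / 100,000,000 = 28.6 s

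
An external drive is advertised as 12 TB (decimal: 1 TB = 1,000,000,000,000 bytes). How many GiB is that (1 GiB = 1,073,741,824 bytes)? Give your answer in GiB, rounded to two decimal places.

11,175.87 GiB

12 TB = 12 × 10^12 bytes = 12,000,000,000,000 bytes
1 GiB = 1,073,741,824 bytes
12,000,000,000,000 / 1,073,741,824 = 11,175.87 GiB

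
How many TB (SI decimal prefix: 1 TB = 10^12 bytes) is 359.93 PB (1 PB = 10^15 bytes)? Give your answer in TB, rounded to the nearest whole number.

359.93 PB = 359.93 × 10^15 bytes = 359,930,000,000,000,000 bytes
1 TB = 10^12 bytes = 1,000,000,000,000 bytes
359,930,000,000,000,000 / 1,000,000,000,000 = 359,930 TB

359,930 TB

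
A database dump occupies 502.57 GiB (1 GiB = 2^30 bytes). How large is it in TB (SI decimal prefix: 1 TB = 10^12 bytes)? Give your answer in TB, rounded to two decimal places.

0.54 TB

502.57 GiB = 502.57 × 2^30 bytes = 539,630,428,487.68 bytes
1 TB = 10^12 bytes = 1,000,000,000,000 bytes
539,630,428,487.68 / 1,000,000,000,000 = 0.54 TB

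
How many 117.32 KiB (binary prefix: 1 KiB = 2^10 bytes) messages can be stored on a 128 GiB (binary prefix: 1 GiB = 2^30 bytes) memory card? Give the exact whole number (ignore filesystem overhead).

1,144,031

Capacity: 128 GiB = 137,438,953,472 bytes
Per item: 117.32 KiB = 120,135.68 bytes
⌊137,438,953,472 / 120,135.68⌋ = 1,144,031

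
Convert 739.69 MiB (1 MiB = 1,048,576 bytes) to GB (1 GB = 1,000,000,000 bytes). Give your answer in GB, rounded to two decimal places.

0.78 GB

739.69 MiB × 1,048,576 bytes/MiB = 775,621,181.44 bytes
1 GB = 1,000,000,000 bytes
775,621,181.44 / 1,000,000,000 = 0.78 GB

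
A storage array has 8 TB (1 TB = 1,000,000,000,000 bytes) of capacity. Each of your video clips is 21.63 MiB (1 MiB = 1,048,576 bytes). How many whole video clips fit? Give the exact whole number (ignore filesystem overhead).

352,722

Capacity: 8 TB = 8,000,000,000,000 bytes
Per item: 21.63 MiB = 22,680,698.88 bytes
⌊8,000,000,000,000 / 22,680,698.88⌋ = 352,722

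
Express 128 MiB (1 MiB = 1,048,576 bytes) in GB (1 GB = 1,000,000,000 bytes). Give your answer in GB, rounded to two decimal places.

128 MiB = 128 × 2^20 bytes = 134,217,728 bytes
1 GB = 1,000,000,000 bytes
134,217,728 / 1,000,000,000 = 0.13 GB

0.13 GB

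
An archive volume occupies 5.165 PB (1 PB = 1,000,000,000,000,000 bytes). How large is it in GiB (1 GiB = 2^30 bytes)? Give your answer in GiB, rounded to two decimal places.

5.165 PB = 5.165 × 10^15 bytes = 5,165,000,000,000,000 bytes
1 GiB = 2^30 bytes = 1,073,741,824 bytes
5,165,000,000,000,000 / 1,073,741,824 = 4,810,281.10 GiB

4,810,281.10 GiB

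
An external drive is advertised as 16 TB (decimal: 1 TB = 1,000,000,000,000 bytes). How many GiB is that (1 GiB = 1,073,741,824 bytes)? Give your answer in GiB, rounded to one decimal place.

14,901.2 GiB

16 TB = 16 × 10^12 bytes = 16,000,000,000,000 bytes
1 GiB = 2^30 bytes = 1,073,741,824 bytes
16,000,000,000,000 / 1,073,741,824 = 14,901.2 GiB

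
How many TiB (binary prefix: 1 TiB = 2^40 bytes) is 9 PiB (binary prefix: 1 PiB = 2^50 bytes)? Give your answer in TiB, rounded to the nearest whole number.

9,216 TiB

9 PiB = 9 × 2^50 bytes = 10,133,099,161,583,616 bytes
1 TiB = 2^40 bytes = 1,099,511,627,776 bytes
10,133,099,161,583,616 / 1,099,511,627,776 = 9,216 TiB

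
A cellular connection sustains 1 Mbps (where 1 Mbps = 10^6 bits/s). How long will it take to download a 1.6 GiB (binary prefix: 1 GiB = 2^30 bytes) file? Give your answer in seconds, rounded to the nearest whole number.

13,744 seconds

1.6 GiB = 1,717,986,918.4 bytes = 13,743,895,347.2 bits
1 Mbps = 1,000,000 bits/s
time = 13,743,895,347.2 / 1,000,000 = 13,744 s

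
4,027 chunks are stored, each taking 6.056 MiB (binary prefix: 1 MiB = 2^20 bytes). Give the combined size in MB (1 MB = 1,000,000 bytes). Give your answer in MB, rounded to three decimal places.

25,572.160 MB

Total = 4,027 × 6.056 MiB = 24387.512 MiB
= 24387.512 × 1,048,576 bytes = 25,572,159,782.912 bytes
1 MB = 1,000,000 bytes
25,572,159,782.912 / 1,000,000 = 25,572.160 MB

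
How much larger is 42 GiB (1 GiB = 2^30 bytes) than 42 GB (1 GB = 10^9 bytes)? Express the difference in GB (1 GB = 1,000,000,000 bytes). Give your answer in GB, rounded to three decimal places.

3.097 GB

42 GiB = 42 × 1,073,741,824 = 45,097,156,608 bytes
42 GB = 42 × 1,000,000,000 = 42,000,000,000 bytes
difference = 3,097,156,608 bytes
3,097,156,608 / 1,000,000,000 = 3.097 GB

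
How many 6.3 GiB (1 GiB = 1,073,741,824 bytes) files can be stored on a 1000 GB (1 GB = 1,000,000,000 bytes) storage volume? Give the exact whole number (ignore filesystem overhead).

Capacity: 1000 GB = 1,000,000,000,000 bytes
Per item: 6.3 GiB = 6,764,573,491.2 bytes
⌊1,000,000,000,000 / 6,764,573,491.2⌋ = 147

147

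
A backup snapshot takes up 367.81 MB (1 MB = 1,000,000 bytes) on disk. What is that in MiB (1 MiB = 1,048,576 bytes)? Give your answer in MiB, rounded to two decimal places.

367.81 MB = 367.81 × 10^6 bytes = 367,810,000 bytes
1 MiB = 1,048,576 bytes
367,810,000 / 1,048,576 = 350.77 MiB

350.77 MiB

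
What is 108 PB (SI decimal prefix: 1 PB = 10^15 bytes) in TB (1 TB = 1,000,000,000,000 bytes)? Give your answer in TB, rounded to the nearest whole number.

108,000 TB

108 PB = 108 × 10^15 bytes = 108,000,000,000,000,000 bytes
1 TB = 1,000,000,000,000 bytes
108,000,000,000,000,000 / 1,000,000,000,000 = 108,000 TB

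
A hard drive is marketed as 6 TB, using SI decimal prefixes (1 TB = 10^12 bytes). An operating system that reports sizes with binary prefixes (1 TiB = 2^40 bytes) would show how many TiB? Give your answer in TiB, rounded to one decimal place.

6 TB × 1,000,000,000,000 bytes/TB = 6,000,000,000,000 bytes
1 TiB = 2^40 bytes = 1,099,511,627,776 bytes
6,000,000,000,000 / 1,099,511,627,776 = 5.5 TiB

5.5 TiB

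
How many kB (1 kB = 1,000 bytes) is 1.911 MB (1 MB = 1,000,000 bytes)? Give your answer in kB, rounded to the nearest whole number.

1,911 kB

1.911 MB = 1.911 × 10^6 bytes = 1,911,000 bytes
1 kB = 1,000 bytes
1,911,000 / 1,000 = 1,911 kB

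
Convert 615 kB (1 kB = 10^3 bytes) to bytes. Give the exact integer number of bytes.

615,000 bytes

615 × 1,000 = 615,000 bytes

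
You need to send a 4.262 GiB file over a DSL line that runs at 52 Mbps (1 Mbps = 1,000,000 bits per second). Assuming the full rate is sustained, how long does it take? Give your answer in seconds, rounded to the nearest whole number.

4.262 GiB = 4,576,287,653.888 bytes = 36,610,301,231.104 bits
52 Mbps = 52,000,000 bits/s
time = 36,610,301,231.104 / 52,000,000 = 704 s

704 seconds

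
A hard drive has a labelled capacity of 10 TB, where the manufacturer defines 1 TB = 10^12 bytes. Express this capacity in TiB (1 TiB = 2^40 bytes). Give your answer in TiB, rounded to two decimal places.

10 TB = 10 × 10^12 bytes = 10,000,000,000,000 bytes
1 TiB = 2^40 bytes = 1,099,511,627,776 bytes
10,000,000,000,000 / 1,099,511,627,776 = 9.09 TiB

9.09 TiB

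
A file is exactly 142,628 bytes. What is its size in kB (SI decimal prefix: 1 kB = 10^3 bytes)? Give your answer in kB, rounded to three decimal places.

142,628 bytes given.
1 kB = 10^3 bytes = 1,000 bytes
142,628 / 1,000 = 142.628 kB

142.628 kB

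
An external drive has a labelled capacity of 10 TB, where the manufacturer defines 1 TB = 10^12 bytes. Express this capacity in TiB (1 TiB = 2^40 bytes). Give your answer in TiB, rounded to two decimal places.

10 TB = 10 × 10^12 bytes = 10,000,000,000,000 bytes
1 TiB = 2^40 bytes = 1,099,511,627,776 bytes
10,000,000,000,000 / 1,099,511,627,776 = 9.09 TiB

9.09 TiB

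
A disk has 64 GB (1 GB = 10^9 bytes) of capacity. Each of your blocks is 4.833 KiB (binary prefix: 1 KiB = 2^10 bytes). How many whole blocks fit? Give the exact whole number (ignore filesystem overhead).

Capacity: 64 GB = 64,000,000,000 bytes
Per item: 4.833 KiB = 4,948.992 bytes
⌊64,000,000,000 / 4,948.992⌋ = 12,931,926

12,931,926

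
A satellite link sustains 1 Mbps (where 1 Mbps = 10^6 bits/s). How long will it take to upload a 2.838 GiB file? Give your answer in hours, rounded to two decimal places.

2.838 GiB = 3,047,279,296.512 bytes = 24,378,234,372.096 bits
1 Mbps = 1,000,000 bits/s
time = 24,378,234,372.096 / 1,000,000 = 24,378.2344 s
24,378.2344 s / 3600 = 6.77 hours

6.77 hours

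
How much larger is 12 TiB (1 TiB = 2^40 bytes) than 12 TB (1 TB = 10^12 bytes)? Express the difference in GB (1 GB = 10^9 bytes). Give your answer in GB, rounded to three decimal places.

12 TiB = 12 × 1,099,511,627,776 = 13,194,139,533,312 bytes
12 TB = 12 × 1,000,000,000,000 = 12,000,000,000,000 bytes
difference = 1,194,139,533,312 bytes
1,194,139,533,312 / 1,000,000,000 = 1,194.140 GB

1,194.140 GB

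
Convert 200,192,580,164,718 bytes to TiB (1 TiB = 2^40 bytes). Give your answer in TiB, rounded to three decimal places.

200,192,580,164,718 bytes given.
1 TiB = 2^40 bytes = 1,099,511,627,776 bytes
200,192,580,164,718 / 1,099,511,627,776 = 182.074 TiB

182.074 TiB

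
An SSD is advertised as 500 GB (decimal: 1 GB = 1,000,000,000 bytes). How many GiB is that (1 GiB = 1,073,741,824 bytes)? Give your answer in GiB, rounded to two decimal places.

465.66 GiB

500 GB = 500 × 10^9 bytes = 500,000,000,000 bytes
1 GiB = 1,073,741,824 bytes
500,000,000,000 / 1,073,741,824 = 465.66 GiB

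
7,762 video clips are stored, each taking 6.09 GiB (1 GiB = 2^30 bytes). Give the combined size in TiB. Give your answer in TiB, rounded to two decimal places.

46.16 TiB

Total = 7,762 × 6.09 GiB = 47270.58 GiB
= 47270.58 × 1,073,741,824 bytes = 50,756,398,790,737.92 bytes
1 TiB = 1,099,511,627,776 bytes
50,756,398,790,737.92 / 1,099,511,627,776 = 46.16 TiB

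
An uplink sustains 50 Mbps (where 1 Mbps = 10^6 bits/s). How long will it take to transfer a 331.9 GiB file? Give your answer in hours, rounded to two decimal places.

15.84 hours

331.9 GiB = 356,374,911,385.6 bytes = 2,850,999,291,084.8 bits
50 Mbps = 50,000,000 bits/s
time = 2,850,999,291,084.8 / 50,000,000 = 57,019.9858 s
57,019.9858 s / 3600 = 15.84 hours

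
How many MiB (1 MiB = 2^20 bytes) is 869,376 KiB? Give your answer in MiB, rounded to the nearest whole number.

849 MiB

869,376 KiB = 869,376 × 2^10 bytes = 890,241,024 bytes
1 MiB = 2^20 bytes = 1,048,576 bytes
890,241,024 / 1,048,576 = 849 MiB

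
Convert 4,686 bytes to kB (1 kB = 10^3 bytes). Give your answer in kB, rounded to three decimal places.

4686 bytes given.
1 kB = 1,000 bytes
4,686 / 1,000 = 4.686 kB

4.686 kB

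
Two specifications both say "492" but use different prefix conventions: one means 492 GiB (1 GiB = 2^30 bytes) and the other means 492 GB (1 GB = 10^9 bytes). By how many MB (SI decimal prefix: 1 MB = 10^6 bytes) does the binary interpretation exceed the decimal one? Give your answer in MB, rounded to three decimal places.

36,280.977 MB

492 GiB = 492 × 1,073,741,824 = 528,280,977,408 bytes
492 GB = 492 × 1,000,000,000 = 492,000,000,000 bytes
difference = 36,280,977,408 bytes
36,280,977,408 / 1,000,000 = 36,280.977 MB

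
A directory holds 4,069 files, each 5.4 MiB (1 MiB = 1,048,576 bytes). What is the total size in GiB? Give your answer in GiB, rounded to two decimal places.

Total = 4,069 × 5.4 MiB = 21972.6 MiB
= 21972.6 × 1,048,576 bytes = 23,039,941,017.6 bytes
1 GiB = 1,073,741,824 bytes
23,039,941,017.6 / 1,073,741,824 = 21.46 GiB

21.46 GiB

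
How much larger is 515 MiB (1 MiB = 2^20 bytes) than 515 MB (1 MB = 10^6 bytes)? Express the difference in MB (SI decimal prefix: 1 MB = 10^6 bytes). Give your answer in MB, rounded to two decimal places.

515 MiB = 515 × 1,048,576 = 540,016,640 bytes
515 MB = 515 × 1,000,000 = 515,000,000 bytes
difference = 25,016,640 bytes
25,016,640 / 1,000,000 = 25.02 MB

25.02 MB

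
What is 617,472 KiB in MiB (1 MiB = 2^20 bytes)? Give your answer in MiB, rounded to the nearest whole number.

603 MiB

617,472 KiB × 1,024 bytes/KiB = 632,291,328 bytes
1 MiB = 2^20 bytes = 1,048,576 bytes
632,291,328 / 1,048,576 = 603 MiB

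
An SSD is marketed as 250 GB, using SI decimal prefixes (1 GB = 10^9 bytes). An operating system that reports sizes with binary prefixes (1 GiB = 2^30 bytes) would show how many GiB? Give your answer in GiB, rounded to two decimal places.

232.83 GiB

250 GB = 250 × 10^9 bytes = 250,000,000,000 bytes
1 GiB = 1,073,741,824 bytes
250,000,000,000 / 1,073,741,824 = 232.83 GiB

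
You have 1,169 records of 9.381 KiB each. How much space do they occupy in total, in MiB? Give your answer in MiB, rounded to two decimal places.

Total = 1,169 × 9.381 KiB = 10966.389 KiB
= 10966.389 × 1,024 bytes = 11,229,582.336 bytes
1 MiB = 1,048,576 bytes
11,229,582.336 / 1,048,576 = 10.71 MiB

10.71 MiB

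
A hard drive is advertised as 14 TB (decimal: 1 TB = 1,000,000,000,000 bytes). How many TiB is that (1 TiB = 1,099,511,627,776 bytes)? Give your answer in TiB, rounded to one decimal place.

12.7 TiB

14 TB = 14 × 10^12 bytes = 14,000,000,000,000 bytes
1 TiB = 1,099,511,627,776 bytes
14,000,000,000,000 / 1,099,511,627,776 = 12.7 TiB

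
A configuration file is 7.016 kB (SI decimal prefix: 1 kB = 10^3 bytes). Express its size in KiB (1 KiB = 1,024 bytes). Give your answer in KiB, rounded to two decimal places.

6.85 KiB

7.016 kB = 7.016 × 10^3 bytes = 7,016 bytes
1 KiB = 2^10 bytes = 1,024 bytes
7,016 / 1,024 = 6.85 KiB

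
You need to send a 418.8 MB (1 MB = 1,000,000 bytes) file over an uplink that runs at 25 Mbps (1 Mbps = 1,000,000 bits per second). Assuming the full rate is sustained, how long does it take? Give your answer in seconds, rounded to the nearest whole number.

418.8 MB = 418,800,000 bytes = 3,350,400,000 bits
25 Mbps = 25,000,000 bits/s
time = 3,350,400,000 / 25,000,000 = 134 s

134 seconds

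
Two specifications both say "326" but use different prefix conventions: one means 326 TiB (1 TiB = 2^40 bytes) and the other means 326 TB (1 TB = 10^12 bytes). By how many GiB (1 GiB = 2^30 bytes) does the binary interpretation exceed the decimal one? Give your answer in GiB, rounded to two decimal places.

30,212.84 GiB

326 TiB = 326 × 1,099,511,627,776 = 358,440,790,654,976 bytes
326 TB = 326 × 1,000,000,000,000 = 326,000,000,000,000 bytes
difference = 32,440,790,654,976 bytes
32,440,790,654,976 / 1,073,741,824 = 30,212.84 GiB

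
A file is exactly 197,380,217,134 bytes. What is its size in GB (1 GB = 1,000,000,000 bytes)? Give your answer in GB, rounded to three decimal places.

197.380 GB

197,380,217,134 bytes given.
1 GB = 1,000,000,000 bytes
197,380,217,134 / 1,000,000,000 = 197.380 GB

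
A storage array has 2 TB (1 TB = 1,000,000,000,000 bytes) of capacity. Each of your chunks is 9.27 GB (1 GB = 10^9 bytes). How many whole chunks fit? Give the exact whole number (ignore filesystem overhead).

Capacity: 2 TB = 2,000,000,000,000 bytes
Per item: 9.27 GB = 9,270,000,000 bytes
⌊2,000,000,000,000 / 9,270,000,000⌋ = 215

215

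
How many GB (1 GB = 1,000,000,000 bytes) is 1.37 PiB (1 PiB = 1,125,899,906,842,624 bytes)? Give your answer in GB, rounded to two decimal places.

1,542,482.87 GB

1.37 PiB = 1.37 × 2^50 bytes = 1,542,482,872,374,394.88 bytes
1 GB = 10^9 bytes = 1,000,000,000 bytes
1,542,482,872,374,394.88 / 1,000,000,000 = 1,542,482.87 GB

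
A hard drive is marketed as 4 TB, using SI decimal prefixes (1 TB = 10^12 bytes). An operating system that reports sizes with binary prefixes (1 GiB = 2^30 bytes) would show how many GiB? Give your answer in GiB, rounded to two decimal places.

4 TB = 4 × 10^12 bytes = 4,000,000,000,000 bytes
1 GiB = 2^30 bytes = 1,073,741,824 bytes
4,000,000,000,000 / 1,073,741,824 = 3,725.29 GiB

3,725.29 GiB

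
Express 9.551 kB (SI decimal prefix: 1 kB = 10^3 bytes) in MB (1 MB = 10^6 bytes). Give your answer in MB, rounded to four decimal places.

0.0096 MB

9.551 kB = 9.551 × 10^3 bytes = 9,551 bytes
1 MB = 1,000,000 bytes
9,551 / 1,000,000 = 0.0096 MB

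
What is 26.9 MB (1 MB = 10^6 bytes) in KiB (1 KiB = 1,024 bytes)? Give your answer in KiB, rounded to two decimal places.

26.9 MB = 26.9 × 10^6 bytes = 26,900,000 bytes
1 KiB = 2^10 bytes = 1,024 bytes
26,900,000 / 1,024 = 26,269.53 KiB

26,269.53 KiB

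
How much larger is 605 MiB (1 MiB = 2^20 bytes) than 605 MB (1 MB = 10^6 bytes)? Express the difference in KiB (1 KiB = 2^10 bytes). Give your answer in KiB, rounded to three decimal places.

605 MiB = 605 × 1,048,576 = 634,388,480 bytes
605 MB = 605 × 1,000,000 = 605,000,000 bytes
difference = 29,388,480 bytes
29,388,480 / 1,024 = 28,699.688 KiB

28,699.688 KiB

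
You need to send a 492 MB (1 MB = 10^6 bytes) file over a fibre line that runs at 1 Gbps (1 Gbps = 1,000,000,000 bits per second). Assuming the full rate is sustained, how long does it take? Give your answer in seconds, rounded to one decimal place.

492 MB = 492,000,000 bytes = 3,936,000,000 bits
1 Gbps = 1,000,000,000 bits/s
time = 3,936,000,000 / 1,000,000,000 = 3.9 s

3.9 seconds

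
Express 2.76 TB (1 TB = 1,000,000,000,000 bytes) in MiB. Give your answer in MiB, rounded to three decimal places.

2,632,141.113 MiB

2.76 TB = 2.76 × 10^12 bytes = 2,760,000,000,000 bytes
1 MiB = 1,048,576 bytes
2,760,000,000,000 / 1,048,576 = 2,632,141.113 MiB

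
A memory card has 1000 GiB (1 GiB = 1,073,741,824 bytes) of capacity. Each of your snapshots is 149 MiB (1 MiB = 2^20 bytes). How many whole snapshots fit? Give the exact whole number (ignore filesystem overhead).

6,872

Capacity: 1000 GiB = 1,073,741,824,000 bytes
Per item: 149 MiB = 156,237,824 bytes
⌊1,073,741,824,000 / 156,237,824⌋ = 6,872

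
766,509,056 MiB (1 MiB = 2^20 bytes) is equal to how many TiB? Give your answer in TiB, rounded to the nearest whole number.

766,509,056 MiB = 766,509,056 × 2^20 bytes = 803,742,999,904,256 bytes
1 TiB = 1,099,511,627,776 bytes
803,742,999,904,256 / 1,099,511,627,776 = 731 TiB

731 TiB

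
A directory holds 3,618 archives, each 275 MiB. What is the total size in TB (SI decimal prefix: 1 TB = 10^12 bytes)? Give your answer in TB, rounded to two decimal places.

1.04 TB

Total = 3,618 × 275 MiB = 994,950 MiB
= 994,950 × 1,048,576 bytes = 1,043,280,691,200 bytes
1 TB = 1,000,000,000,000 bytes
1,043,280,691,200 / 1,000,000,000,000 = 1.04 TB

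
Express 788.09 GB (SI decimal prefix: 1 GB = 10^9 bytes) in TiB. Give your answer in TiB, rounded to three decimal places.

788.09 GB = 788.09 × 10^9 bytes = 788,090,000,000 bytes
1 TiB = 2^40 bytes = 1,099,511,627,776 bytes
788,090,000,000 / 1,099,511,627,776 = 0.717 TiB

0.717 TiB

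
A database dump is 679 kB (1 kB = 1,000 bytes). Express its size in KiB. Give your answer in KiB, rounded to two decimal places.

679 kB = 679 × 10^3 bytes = 679,000 bytes
1 KiB = 1,024 bytes
679,000 / 1,024 = 663.09 KiB

663.09 KiB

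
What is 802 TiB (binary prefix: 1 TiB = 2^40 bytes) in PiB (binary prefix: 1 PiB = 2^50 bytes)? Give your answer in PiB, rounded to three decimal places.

0.783 PiB

802 TiB × 1,099,511,627,776 bytes/TiB = 881,808,325,476,352 bytes
1 PiB = 2^50 bytes = 1,125,899,906,842,624 bytes
881,808,325,476,352 / 1,125,899,906,842,624 = 0.783 PiB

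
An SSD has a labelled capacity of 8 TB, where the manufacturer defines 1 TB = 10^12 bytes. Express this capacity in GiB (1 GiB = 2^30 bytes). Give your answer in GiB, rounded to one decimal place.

8 TB = 8 × 10^12 bytes = 8,000,000,000,000 bytes
1 GiB = 2^30 bytes = 1,073,741,824 bytes
8,000,000,000,000 / 1,073,741,824 = 7,450.6 GiB

7,450.6 GiB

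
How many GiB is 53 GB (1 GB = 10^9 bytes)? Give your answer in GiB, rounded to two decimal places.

53 GB = 53 × 10^9 bytes = 53,000,000,000 bytes
1 GiB = 2^30 bytes = 1,073,741,824 bytes
53,000,000,000 / 1,073,741,824 = 49.36 GiB

49.36 GiB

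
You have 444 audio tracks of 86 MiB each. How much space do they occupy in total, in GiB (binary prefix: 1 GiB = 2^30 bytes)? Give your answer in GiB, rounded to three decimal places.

Total = 444 × 86 MiB = 38,184 MiB
= 38,184 × 1,048,576 bytes = 40,038,825,984 bytes
1 GiB = 1,073,741,824 bytes
40,038,825,984 / 1,073,741,824 = 37.289 GiB

37.289 GiB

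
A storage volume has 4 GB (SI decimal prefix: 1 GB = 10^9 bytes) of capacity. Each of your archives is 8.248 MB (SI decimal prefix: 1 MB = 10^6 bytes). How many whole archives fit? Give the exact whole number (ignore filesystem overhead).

Capacity: 4 GB = 4,000,000,000 bytes
Per item: 8.248 MB = 8,248,000 bytes
⌊4,000,000,000 / 8,248,000⌋ = 484

484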